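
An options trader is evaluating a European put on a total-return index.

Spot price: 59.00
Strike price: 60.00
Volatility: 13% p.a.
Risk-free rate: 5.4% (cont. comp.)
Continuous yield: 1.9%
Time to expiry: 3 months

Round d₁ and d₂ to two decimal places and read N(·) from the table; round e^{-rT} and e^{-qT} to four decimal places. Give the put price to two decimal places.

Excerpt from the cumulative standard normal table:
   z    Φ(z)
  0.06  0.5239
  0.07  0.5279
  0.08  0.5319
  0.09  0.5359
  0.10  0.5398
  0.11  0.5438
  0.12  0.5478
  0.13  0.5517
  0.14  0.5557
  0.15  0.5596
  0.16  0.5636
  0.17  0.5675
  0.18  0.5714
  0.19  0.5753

1.89

σ√T = 0.13 × 0.5000 = 0.0650
ln(S/K) + (r − q + σ²/2)T = ln(59/60) + (0.054 − 0.019 + 0.13²/2)·0.25 = -0.0168 + 0.0109 = -0.0059
d₁ = -0.0059 / 0.0650 = -0.0915 → -0.09
d₂ = d₁ − σ√T = -0.0915 − 0.0650 = -0.1565 → -0.16
e^(−qT) = e^(−0.019·0.25) = 0.9953;  e^(−rT) = e^(−0.054·0.25) = 0.9866
N(−d₂) = N(0.16) = 0.5636;  N(−d₁) = N(0.09) = 0.5359
P = 60·0.9866·0.5636 − 59·0.9953·0.5359 = 33.3629 − 31.4695 = 1.8934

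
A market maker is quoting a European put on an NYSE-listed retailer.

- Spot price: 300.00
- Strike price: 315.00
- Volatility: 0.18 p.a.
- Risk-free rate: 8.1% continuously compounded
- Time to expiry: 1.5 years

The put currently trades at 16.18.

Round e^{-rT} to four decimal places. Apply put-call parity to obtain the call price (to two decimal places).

37.22

e^(−rT) = e^(−0.081·1.5) = 0.8856
Put-call parity: C − P = S − K·e^(−rT) = 300 − 315·0.8856 = 300 − 278.9640 = 21.0360
C = P + (C − P) = 16.18 + (21.0360) = 37.2160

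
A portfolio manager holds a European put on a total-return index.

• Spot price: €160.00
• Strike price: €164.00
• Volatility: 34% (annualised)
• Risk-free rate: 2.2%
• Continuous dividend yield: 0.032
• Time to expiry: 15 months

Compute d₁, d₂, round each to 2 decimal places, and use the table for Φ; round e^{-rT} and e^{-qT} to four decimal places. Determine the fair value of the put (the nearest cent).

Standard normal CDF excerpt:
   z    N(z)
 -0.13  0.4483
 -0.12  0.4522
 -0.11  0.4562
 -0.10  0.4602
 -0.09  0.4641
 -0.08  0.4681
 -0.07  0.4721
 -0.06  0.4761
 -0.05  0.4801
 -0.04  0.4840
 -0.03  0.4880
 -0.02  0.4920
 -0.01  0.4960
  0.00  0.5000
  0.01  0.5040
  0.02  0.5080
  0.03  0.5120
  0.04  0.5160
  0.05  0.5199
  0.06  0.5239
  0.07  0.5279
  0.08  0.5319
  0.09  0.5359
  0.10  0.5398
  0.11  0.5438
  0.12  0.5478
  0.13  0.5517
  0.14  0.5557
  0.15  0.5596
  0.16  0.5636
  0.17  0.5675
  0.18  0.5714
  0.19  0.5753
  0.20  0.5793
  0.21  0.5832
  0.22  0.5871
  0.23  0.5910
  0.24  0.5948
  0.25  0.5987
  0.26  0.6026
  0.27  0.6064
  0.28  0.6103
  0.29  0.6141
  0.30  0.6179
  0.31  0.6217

€26.64

T = 1.25;  σ√T = 0.3801
ln(S/K) + (r − q + σ²/2)T = ln(160/164) + (0.022 − 0.032 + 0.34²/2)·1.25 = -0.0247 + 0.0598 = 0.0351
d₁ = 0.0351 / 0.3801 = 0.0922 which rounds to 0.09
d₂ = d₁ − σ√T = 0.0922 − 0.3801 = -0.2879 which rounds to -0.29
e^(−qT) = e^(−0.032·1.25) = 0.9608;  e^(−rT) = e^(−0.022·1.25) = 0.9729
N(−d₂) = N(0.29) = 0.6141;  N(−d₁) = N(-0.09) = 0.4641
P = 164·0.9729·0.6141 − 160·0.9608·0.4641 = 97.9831 − 71.3452 = 26.6379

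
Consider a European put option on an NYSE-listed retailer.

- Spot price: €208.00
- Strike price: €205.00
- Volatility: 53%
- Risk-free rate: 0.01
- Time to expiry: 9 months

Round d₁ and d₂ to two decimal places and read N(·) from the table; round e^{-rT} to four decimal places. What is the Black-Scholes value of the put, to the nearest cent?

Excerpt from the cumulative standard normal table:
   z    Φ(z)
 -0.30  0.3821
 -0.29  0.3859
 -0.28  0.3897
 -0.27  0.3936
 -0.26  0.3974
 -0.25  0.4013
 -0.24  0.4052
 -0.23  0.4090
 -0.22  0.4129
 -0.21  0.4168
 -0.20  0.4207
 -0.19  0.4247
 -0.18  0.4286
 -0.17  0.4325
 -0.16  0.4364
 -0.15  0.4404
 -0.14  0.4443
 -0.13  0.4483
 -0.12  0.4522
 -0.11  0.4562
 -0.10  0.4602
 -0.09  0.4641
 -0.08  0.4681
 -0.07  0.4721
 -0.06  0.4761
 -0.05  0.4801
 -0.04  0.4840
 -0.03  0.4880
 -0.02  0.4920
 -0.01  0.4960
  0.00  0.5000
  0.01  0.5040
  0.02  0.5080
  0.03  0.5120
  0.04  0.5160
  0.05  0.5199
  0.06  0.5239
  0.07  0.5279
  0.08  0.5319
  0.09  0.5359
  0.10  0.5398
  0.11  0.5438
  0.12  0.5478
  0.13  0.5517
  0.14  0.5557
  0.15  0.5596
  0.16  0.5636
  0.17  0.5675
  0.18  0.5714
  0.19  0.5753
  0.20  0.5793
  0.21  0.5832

σ√T = 0.53 × 0.8660 = 0.4590
d₁ = [ln(208/205) + (0.01 + 0.53²/2)·0.75] / 0.4590 = [0.0145 + 0.1128] / 0.4590 = 0.2775 ≈ 0.28
d₂ = d₁ − σ√T = 0.2775 − 0.4590 = -0.1815 ≈ -0.18
exp(−rT) = exp(−0.01·0.75) = 0.9925
P = 205·0.9925·N(0.18) − 208·N(-0.28) = 205·0.9925·0.5714 − 208·0.3897 = 116.2585 − 81.0576 = 35.2009

€35.20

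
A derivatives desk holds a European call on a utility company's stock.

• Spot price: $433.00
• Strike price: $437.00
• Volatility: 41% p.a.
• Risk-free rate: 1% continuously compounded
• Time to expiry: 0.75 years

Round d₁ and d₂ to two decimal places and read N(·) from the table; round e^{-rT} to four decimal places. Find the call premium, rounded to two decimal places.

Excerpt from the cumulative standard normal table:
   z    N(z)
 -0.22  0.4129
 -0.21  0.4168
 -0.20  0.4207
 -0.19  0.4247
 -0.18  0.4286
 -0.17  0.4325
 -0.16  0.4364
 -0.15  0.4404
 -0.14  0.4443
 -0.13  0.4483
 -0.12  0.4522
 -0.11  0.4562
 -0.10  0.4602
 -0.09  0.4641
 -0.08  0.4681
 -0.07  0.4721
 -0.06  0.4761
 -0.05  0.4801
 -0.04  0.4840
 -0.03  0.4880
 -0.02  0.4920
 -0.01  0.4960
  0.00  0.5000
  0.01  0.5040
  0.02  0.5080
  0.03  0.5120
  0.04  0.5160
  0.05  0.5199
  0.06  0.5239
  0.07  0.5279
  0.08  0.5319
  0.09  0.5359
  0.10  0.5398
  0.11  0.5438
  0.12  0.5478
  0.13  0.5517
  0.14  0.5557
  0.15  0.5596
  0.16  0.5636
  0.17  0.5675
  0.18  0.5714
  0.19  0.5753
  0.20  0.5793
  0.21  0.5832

σ√T = 0.41·√0.75 = 0.3551
d₁ = [ln(433/437) + (0.01 + 0.41²/2)·0.75] / 0.3551 = [-0.0092 + 0.0705] / 0.3551 = 0.1728 ⇒ 0.17
d₂ = d₁ − σ√T = 0.1728 − 0.3551 = -0.1823 ⇒ -0.18
e^(−rT) = e^(−0.01·0.75) = 0.9925
C = 433·N(0.17) − 437·0.9925·N(-0.18) = 433·0.5675 − 437·0.9925·0.4286 = 245.7275 − 185.8935 = 59.8340

$59.83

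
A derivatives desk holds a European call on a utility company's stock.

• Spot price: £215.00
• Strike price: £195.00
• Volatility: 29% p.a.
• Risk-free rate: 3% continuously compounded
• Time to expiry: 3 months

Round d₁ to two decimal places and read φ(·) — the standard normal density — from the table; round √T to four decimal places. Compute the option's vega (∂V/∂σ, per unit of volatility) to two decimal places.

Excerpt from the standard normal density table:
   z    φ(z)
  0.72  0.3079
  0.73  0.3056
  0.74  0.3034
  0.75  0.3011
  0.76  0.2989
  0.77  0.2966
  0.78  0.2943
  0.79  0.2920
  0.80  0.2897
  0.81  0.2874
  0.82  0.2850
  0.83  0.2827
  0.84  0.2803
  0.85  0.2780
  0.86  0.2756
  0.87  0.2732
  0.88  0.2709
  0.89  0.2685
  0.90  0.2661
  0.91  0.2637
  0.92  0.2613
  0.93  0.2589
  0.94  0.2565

31.14

σ√T = 0.29 × 0.5000 = 0.1450
ln(S/K) + (r + σ²/2)T = ln(215/195) + (0.03 + 0.29²/2)·0.25 = 0.0976 + 0.0180 = 0.1157
d₁ = 0.1157 / 0.1450 = 0.7976 ⇒ 0.80
√T = √0.25 = 0.5000
φ(d₁) = φ(0.80) = 0.2897
vega = S·φ(d₁)·√T = 215·0.2897·0.5000 = 31.1428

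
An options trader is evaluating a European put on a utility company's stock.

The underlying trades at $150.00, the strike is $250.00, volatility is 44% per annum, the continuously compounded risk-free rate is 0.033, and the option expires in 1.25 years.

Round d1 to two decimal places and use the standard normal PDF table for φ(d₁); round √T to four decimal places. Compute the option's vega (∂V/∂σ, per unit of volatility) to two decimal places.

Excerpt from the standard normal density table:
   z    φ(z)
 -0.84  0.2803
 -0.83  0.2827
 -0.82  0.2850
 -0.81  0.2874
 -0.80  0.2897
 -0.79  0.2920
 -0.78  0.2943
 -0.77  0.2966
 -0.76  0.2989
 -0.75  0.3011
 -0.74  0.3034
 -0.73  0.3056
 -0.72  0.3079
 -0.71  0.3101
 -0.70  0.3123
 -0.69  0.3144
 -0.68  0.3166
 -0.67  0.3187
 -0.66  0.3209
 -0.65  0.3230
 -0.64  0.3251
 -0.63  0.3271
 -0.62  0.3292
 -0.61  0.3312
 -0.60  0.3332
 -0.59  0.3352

σ√T = 0.44·√1.25 = 0.4919
d₁ = [ln(150/250) + (0.033 + 0.44²/2)·1.25] / 0.4919 = [-0.5108 + 0.1623] / 0.4919 = -0.7086 ≈ -0.71
√T = √1.25 = 1.1180
φ(d₁) = φ(-0.71) = 0.3101
vega = S·φ(d₁)·√T = 150·0.3101·1.1180 = 52.0038

52.00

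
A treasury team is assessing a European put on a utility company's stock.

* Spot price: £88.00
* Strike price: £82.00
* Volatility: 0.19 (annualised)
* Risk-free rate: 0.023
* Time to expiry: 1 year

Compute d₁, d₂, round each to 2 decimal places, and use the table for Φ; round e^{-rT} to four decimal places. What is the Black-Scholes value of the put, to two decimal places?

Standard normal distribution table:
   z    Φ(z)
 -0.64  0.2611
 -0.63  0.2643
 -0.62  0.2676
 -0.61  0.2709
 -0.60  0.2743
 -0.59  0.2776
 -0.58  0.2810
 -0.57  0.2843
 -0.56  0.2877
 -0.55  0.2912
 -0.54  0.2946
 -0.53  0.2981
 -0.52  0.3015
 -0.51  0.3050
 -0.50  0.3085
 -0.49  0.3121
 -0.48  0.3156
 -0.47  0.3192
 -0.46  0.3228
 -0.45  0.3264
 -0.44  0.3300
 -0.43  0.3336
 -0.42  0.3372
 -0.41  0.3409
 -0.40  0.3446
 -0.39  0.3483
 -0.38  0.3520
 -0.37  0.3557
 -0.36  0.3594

£3.19

σ√T = 0.19 × 1.0000 = 0.1900
d₁ = [ln(88/82) + (0.023 + 0.19²/2)·1] / 0.1900 = [0.0706 + 0.0411] / 0.1900 = 0.5877 ≈ 0.59
d₂ = d₁ − σ√T = 0.5877 − 0.1900 = 0.3977 ≈ 0.40
e^(−rT) = e^(−0.023·1) = 0.9773
N(−d₂) = N(-0.40) = 0.3446;  N(−d₁) = N(-0.59) = 0.2776
P = 82·0.9773·0.3446 − 88·0.2776 = 27.6158 − 24.4288 = 3.1870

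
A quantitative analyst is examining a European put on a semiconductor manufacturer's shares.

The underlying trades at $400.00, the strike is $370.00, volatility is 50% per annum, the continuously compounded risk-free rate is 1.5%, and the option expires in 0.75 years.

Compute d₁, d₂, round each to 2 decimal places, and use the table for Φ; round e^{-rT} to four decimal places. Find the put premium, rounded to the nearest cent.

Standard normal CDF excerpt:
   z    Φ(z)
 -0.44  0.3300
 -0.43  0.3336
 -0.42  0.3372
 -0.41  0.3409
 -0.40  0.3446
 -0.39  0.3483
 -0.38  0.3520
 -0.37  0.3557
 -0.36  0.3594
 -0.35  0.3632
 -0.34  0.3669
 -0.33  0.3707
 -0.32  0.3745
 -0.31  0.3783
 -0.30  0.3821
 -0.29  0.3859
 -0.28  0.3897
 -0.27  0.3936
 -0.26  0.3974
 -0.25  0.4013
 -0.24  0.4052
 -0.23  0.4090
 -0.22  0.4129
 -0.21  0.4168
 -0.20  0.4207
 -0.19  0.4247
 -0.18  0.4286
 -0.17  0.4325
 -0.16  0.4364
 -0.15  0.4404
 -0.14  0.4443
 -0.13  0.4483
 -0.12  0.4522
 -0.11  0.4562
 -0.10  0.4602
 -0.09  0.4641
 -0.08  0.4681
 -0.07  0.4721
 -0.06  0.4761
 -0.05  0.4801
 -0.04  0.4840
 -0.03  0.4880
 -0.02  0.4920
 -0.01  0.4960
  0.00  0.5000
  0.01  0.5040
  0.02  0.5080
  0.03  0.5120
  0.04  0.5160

T = 0.75;  σ√T = 0.4330
ln(S/K) + (r + σ²/2)T = ln(400/370) + (0.015 + 0.5²/2)·0.75 = 0.0780 + 0.1050 = 0.1830
d₁ = 0.1830 / 0.4330 = 0.4225 → 0.42
d₂ = d₁ − σ√T = 0.4225 − 0.4330 = -0.0105 → -0.01
e^(−rT) = e^(−0.015·0.75) = 0.9888
N(−d₂) = N(0.01) = 0.5040;  N(−d₁) = N(-0.42) = 0.3372
P = 370·0.9888·0.5040 − 400·0.3372 = 184.3914 − 134.8800 = 49.5114

$49.51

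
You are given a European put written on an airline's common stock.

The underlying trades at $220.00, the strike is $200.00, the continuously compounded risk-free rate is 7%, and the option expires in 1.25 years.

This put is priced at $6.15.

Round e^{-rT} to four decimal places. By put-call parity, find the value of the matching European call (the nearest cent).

$42.91

exp(−rT) = exp(−0.07·1.25) = 0.9162
Put-call parity: C − P = S − K·e^(−rT) = 220 − 200·0.9162 = 220 − 183.2400 = 36.7600
C = P + (C − P) = 6.15 + (36.7600) = 42.9100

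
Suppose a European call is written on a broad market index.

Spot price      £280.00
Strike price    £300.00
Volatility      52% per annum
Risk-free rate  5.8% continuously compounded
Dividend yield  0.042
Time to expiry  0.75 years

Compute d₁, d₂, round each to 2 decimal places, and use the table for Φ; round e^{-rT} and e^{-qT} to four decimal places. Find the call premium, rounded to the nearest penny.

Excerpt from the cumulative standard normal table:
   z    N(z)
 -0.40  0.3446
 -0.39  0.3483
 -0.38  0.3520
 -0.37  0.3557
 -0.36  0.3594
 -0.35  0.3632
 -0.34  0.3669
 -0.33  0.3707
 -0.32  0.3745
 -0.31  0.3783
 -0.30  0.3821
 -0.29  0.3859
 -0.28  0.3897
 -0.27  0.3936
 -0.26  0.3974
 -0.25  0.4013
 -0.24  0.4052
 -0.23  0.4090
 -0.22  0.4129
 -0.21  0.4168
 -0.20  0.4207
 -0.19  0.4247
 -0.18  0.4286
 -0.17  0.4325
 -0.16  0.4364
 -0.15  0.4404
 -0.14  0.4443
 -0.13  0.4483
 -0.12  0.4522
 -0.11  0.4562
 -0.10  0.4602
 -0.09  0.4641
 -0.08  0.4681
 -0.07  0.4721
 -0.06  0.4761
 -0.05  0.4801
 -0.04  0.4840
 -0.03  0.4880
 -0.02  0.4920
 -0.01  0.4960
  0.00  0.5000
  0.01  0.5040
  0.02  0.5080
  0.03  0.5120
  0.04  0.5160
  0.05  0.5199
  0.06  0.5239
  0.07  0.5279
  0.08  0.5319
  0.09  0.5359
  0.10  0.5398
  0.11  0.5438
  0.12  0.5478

T = 0.75;  σ√T = 0.4503
ln(S/K) + (r − q + σ²/2)T = ln(280/300) + (0.058 − 0.042 + 0.52²/2)·0.75 = -0.0690 + 0.1134 = 0.0444
d₁ = 0.0444 / 0.4503 = 0.0986 which rounds to 0.10
d₂ = d₁ − σ√T = 0.0986 − 0.4503 = -0.3517 which rounds to -0.35
exp(−qT) = exp(−0.042·0.75) = 0.9690;  exp(−rT) = exp(−0.058·0.75) = 0.9574
C = 280·0.9690·N(0.10) − 300·0.9574·N(-0.35) = 280·0.9690·0.5398 − 300·0.9574·0.3632 = 146.4585 − 104.3183 = 42.1402

£42.14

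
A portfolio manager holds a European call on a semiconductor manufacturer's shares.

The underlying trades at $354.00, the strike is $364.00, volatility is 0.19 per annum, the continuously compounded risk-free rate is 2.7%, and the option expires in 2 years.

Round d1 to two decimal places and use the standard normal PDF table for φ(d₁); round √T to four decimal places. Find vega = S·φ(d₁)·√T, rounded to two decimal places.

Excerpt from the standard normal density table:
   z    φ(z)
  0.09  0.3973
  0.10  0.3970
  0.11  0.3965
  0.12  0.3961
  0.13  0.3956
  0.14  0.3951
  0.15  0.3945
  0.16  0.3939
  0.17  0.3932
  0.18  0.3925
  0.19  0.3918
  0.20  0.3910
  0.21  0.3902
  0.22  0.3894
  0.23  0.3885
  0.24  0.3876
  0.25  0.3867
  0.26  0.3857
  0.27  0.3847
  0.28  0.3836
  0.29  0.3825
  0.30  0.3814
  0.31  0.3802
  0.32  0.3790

σ√T = 0.19 × 1.4142 = 0.2687
d₁ = [ln(354/364) + (0.027 + ½·0.19²)·2] / (σ√T) = (-0.0279 + 0.0901) / 0.2687 = 0.2316 → 0.23
√T = √2 = 1.4142
φ(d₁) = φ(0.23) = 0.3885
vega = S·φ(d₁)·√T = 354·0.3885·1.4142 = 194.4935
(Call and put vega coincide under Black-Scholes.)

194.49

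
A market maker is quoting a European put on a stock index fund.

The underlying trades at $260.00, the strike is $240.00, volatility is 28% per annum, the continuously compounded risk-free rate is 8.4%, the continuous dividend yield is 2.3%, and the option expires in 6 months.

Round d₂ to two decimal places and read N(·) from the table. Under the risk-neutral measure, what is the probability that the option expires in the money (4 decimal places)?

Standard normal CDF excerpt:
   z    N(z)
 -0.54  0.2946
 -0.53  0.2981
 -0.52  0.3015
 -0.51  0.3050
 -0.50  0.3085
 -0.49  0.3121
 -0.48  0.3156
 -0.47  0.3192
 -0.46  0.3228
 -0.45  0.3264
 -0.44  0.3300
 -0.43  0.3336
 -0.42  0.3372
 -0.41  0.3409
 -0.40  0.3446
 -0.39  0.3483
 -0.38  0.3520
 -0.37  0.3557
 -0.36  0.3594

0.3228

T = 0.5;  σ√T = 0.1980
d₁ = [ln(260/240) + (0.084 − 0.023 + 0.28²/2)·0.5] / 0.1980 = [0.0800 + 0.0501] / 0.1980 = 0.6573 → 0.66
d₂ = d₁ − σ√T = 0.6573 − 0.1980 = 0.4593 → 0.46
Risk-neutral Pr[S_T < K] = N(−d₂) = N(-0.46) = 0.3228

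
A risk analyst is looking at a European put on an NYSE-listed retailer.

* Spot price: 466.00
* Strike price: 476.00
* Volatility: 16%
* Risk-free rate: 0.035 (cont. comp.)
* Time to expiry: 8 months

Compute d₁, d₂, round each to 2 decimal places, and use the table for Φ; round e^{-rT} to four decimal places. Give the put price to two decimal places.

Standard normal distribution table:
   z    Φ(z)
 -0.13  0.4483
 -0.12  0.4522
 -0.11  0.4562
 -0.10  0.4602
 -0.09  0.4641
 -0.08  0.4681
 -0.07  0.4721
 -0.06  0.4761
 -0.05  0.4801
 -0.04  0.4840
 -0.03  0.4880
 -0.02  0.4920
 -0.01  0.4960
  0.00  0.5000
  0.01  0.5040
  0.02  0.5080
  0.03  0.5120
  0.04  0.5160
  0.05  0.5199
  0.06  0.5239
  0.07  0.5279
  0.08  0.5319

23.62

T = 0.6667;  σ√T = 0.1306
d₁ = [ln(466/476) + (0.035 + 0.16²/2)·0.6667] / 0.1306 = [-0.0212 + 0.0319] / 0.1306 = 0.0814 ⇒ 0.08
d₂ = d₁ − σ√T = 0.0814 − 0.1306 = -0.0492 ⇒ -0.05
exp(−rT) = exp(−0.035·0.6667) = 0.9769
P = 476·0.9769·N(0.05) − 466·N(-0.08) = 476·0.9769·0.5199 − 466·0.4681 = 241.7558 − 218.1346 = 23.6212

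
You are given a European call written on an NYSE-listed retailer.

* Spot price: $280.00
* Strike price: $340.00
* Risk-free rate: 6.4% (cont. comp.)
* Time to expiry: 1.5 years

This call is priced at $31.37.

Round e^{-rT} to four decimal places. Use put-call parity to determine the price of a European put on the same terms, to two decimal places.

$60.26

exp(−rT) = exp(−0.064·1.5) = 0.9085
Put-call parity: C − P = S − K·e^(−rT) = 280 − 340·0.9085 = 280 − 308.8900 = -28.8900
P = C − (C − P) = 31.37 − (-28.8900) = 60.2600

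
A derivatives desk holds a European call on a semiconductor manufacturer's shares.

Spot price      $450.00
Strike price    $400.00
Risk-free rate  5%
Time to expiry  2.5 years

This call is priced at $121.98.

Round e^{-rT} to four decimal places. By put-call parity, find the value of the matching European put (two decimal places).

$24.98

exp(−rT) = exp(−0.05·2.5) = 0.8825
Put-call parity: C − P = S − K·e^(−rT) = 450 − 400·0.8825 = 450 − 353.0000 = 97.0000
P = C − (C − P) = 121.98 − (97.0000) = 24.9800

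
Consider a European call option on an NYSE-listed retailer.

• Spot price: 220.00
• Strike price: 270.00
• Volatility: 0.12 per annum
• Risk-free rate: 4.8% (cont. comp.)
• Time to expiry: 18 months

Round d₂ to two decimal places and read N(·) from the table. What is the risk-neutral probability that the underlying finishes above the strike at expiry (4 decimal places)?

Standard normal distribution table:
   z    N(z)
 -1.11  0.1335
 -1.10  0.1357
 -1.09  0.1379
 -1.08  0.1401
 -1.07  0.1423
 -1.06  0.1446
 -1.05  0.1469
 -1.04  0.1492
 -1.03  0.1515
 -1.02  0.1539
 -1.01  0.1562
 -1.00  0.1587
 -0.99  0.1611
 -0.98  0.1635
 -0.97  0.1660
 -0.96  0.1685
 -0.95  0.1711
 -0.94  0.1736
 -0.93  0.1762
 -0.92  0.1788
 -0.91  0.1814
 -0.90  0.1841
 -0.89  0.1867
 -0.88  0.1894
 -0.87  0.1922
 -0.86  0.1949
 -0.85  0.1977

σ√T = 0.12·√1.5 = 0.1470
d₁ = [ln(220/270) + (0.048 + ½·0.12²)·1.5] / (σ√T) = (-0.2048 + 0.0828) / 0.1470 = -0.8301 which rounds to -0.83
d₂ = -0.8301 − 0.1470 = -0.9770 which rounds to -0.98
Pr(exercise) under Q = N(d₂) = 0.1635

0.1635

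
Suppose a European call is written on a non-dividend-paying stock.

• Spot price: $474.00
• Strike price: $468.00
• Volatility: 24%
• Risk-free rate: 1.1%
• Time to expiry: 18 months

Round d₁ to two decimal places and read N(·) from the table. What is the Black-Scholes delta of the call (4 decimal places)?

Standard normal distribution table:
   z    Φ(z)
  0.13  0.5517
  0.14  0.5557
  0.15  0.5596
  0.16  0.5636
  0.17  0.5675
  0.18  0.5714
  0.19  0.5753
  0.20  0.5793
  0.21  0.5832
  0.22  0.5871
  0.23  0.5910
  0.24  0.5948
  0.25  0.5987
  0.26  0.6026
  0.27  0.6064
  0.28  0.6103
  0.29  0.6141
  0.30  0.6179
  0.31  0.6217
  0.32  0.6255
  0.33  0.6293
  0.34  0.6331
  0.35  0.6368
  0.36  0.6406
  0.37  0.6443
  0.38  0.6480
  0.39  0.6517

σ√T = 0.24 × 1.2247 = 0.2939
d₁ = [ln(474/468) + (0.011 + 0.24²/2)·1.5] / 0.2939 = [0.0127 + 0.0597] / 0.2939 = 0.2464 ⇒ 0.25
N(d₁) = N(0.25) = 0.5987
Δ_call = N(d₁) = 0.5987

0.5987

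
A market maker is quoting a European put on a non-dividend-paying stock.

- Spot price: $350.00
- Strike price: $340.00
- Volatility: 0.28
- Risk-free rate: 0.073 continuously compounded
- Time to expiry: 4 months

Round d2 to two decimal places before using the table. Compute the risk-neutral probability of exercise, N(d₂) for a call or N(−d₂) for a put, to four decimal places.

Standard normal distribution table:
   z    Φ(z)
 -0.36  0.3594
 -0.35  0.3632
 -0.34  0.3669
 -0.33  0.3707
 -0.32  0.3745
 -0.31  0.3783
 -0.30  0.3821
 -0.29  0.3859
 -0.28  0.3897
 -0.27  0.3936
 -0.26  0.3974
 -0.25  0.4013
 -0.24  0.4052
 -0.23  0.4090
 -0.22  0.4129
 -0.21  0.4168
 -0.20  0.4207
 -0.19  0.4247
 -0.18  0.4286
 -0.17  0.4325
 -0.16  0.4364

0.4013

σ√T = 0.28 × 0.5774 = 0.1617
ln(S/K) + (r + σ²/2)T = ln(350/340) + (0.073 + 0.28²/2)·0.3333 = 0.0290 + 0.0374 = 0.0664
d₁ = 0.0664 / 0.1617 = 0.4107 ≈ 0.41
d₂ = d₁ − σ√T = 0.4107 − 0.1617 = 0.2490 ≈ 0.25
Risk-neutral Pr[S_T < K] = N(−d₂) = N(-0.25) = 0.4013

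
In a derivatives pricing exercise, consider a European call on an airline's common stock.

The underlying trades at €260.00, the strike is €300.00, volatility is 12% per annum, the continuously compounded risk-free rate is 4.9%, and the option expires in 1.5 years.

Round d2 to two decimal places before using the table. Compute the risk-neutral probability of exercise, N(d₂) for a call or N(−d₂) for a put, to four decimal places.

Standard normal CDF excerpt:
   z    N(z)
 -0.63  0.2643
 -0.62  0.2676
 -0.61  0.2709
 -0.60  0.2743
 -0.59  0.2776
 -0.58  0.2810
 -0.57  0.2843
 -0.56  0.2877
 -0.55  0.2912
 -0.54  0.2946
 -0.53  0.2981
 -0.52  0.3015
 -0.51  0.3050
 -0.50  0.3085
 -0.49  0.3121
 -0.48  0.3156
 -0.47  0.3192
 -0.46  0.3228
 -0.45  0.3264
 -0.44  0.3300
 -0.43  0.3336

0.2912

σ√T = 0.12 × 1.2247 = 0.1470
d₁ = [ln(260/300) + (0.049 + ½·0.12²)·1.5] / (σ√T) = (-0.1431 + 0.0843) / 0.1470 = -0.4001 which rounds to -0.40
d₂ = -0.4001 − 0.1470 = -0.5471 which rounds to -0.55
Risk-neutral Pr[S_T > K] = N(d₂) = N(-0.55) = 0.2912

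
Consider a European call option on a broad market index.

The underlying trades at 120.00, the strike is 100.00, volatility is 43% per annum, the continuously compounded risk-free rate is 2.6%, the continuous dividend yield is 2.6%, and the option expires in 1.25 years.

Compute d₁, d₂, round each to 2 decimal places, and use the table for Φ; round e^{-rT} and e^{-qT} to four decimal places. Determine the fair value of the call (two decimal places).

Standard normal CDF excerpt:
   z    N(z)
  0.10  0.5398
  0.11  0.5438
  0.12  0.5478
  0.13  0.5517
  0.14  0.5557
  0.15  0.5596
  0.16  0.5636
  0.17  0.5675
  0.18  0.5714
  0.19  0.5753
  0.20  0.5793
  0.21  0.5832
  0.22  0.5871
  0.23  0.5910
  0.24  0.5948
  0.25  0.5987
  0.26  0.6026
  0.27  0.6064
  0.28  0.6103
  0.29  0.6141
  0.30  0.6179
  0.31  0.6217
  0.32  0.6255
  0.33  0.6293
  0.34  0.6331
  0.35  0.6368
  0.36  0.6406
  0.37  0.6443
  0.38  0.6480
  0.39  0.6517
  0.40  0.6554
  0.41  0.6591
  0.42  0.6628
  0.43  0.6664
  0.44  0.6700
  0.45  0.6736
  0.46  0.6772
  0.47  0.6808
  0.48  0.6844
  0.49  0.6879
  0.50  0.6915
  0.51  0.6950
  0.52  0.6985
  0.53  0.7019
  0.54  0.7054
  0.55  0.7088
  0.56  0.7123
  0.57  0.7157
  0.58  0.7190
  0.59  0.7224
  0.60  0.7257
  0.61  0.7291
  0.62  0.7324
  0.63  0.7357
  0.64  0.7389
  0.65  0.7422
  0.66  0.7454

31.28

σ√T = 0.43·√1.25 = 0.4808
d₁ = [ln(120/100) + (0.026 − 0.026 + ½·0.43²)·1.25] / (σ√T) = (0.1823 + 0.1156) / 0.4808 = 0.6196 ⇒ 0.62
d₂ = 0.6196 − 0.4808 = 0.1389 ⇒ 0.14
exp(−qT) = exp(−0.026·1.25) = 0.9680;  exp(−rT) = exp(−0.026·1.25) = 0.9680
N(d₁) = N(0.62) = 0.7324;  N(d₂) = N(0.14) = 0.5557
C = 120·0.9680·0.7324 − 100·0.9680·0.5557 = 85.0756 − 53.7918 = 31.2838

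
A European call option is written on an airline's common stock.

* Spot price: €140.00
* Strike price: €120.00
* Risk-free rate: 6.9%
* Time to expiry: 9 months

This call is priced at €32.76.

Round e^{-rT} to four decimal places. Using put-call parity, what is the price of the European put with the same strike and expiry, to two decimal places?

exp(−rT) = exp(−0.069·0.75) = 0.9496
Put-call parity: C − P = S − K·e^(−rT) = 140 − 120·0.9496 = 140 − 113.9520 = 26.0480
P = C − (C − P) = 32.76 − (26.0480) = 6.7120

€6.71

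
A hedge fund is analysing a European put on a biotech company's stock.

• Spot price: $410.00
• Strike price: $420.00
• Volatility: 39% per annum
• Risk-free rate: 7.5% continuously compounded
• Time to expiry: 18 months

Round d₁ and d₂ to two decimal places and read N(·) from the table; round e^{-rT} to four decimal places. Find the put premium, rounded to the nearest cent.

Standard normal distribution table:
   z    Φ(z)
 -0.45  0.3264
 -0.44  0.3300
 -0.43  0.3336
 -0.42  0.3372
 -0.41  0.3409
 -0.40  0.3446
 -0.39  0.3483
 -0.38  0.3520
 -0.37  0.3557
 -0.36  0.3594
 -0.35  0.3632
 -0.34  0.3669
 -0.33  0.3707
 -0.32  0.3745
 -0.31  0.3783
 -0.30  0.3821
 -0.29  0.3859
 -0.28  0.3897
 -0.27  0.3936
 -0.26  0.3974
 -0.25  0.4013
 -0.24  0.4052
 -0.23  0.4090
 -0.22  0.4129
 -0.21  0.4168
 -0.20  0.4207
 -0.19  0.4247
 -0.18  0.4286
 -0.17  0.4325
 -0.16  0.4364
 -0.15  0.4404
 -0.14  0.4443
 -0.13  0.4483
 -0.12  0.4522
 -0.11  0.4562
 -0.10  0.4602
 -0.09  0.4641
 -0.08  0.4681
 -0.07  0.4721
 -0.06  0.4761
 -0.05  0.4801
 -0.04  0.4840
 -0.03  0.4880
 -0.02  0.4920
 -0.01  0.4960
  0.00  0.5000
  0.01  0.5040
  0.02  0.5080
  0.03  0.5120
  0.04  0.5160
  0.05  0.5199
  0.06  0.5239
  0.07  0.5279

$56.87

σ√T = 0.39 × 1.2247 = 0.4777
d₁ = [ln(410/420) + (0.075 + 0.39²/2)·1.5] / 0.4777 = [-0.0241 + 0.2266] / 0.4777 = 0.4239 ⇒ 0.42
d₂ = d₁ − σ√T = 0.4239 − 0.4777 = -0.0537 ⇒ -0.05
exp(−rT) = exp(−0.075·1.5) = 0.8936
P = 420·0.8936·N(0.05) − 410·N(-0.42) = 420·0.8936·0.5199 − 410·0.3372 = 195.1247 − 138.2520 = 56.8727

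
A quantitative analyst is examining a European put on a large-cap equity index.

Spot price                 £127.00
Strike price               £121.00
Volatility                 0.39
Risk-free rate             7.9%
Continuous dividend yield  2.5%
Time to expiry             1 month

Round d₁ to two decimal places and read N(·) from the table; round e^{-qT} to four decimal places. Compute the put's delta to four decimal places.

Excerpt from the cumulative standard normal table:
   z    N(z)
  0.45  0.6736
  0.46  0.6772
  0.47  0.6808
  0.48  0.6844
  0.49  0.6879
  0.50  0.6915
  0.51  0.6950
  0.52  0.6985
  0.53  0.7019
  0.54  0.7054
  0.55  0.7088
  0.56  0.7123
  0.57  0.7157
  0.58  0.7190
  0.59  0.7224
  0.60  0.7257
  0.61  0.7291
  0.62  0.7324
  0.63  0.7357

σ√T = 0.39·√0.08333 = 0.1126
d₁ = [ln(127/121) + (0.079 − 0.025 + 0.39²/2)·0.08333] / 0.1126 = [0.0484 + 0.0108] / 0.1126 = 0.5261 ≈ 0.53
N(d₁) = N(0.53) = 0.7019
Δ_put = e^(−qT)·(N(d₁) − 1) = 0.9979·(0.7019 − 1) = -0.2975

-0.2975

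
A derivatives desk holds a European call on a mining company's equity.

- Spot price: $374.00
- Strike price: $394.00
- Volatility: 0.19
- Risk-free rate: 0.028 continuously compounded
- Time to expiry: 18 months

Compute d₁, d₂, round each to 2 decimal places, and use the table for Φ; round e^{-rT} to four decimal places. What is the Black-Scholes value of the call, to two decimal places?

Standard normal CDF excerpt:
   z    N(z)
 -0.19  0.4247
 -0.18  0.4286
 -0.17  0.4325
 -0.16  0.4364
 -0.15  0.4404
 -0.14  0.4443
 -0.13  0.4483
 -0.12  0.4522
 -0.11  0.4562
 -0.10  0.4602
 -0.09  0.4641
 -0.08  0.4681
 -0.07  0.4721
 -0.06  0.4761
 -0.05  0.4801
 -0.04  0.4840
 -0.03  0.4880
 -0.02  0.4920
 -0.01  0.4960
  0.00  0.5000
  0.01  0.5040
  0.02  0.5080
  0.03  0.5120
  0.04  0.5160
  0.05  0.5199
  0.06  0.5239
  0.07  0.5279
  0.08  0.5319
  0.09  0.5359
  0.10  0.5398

$32.56

T = 1.5;  σ√T = 0.2327
d₁ = [ln(374/394) + (0.028 + ½·0.19²)·1.5] / (σ√T) = (-0.0521 + 0.0691) / 0.2327 = 0.0730 ⇒ 0.07
d₂ = 0.0730 − 0.2327 = -0.1597 ⇒ -0.16
e^(−rT) = e^(−0.028·1.5) = 0.9589
C = 374·N(0.07) − 394·0.9589·N(-0.16) = 374·0.5279 − 394·0.9589·0.4364 = 197.4346 − 164.8748 = 32.5598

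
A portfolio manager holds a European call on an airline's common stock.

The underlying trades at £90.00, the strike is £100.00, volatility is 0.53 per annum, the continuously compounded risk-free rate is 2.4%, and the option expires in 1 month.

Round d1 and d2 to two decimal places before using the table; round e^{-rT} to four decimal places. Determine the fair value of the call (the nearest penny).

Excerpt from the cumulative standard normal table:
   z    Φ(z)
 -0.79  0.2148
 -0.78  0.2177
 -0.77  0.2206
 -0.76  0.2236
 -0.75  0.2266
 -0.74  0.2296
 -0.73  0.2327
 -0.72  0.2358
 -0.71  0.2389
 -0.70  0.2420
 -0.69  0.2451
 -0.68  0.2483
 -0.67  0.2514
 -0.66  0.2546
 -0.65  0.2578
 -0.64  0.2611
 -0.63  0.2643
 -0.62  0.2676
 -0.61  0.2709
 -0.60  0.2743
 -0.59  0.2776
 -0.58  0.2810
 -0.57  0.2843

£2.07

σ√T = 0.53 × 0.2887 = 0.1530
ln(S/K) + (r + σ²/2)T = ln(90/100) + (0.024 + 0.53²/2)·0.08333 = -0.1054 + 0.0137 = -0.0917
d₁ = -0.0917 / 0.1530 = -0.5991 → -0.60
d₂ = d₁ − σ√T = -0.5991 − 0.1530 = -0.7521 → -0.75
e^(−rT) = e^(−0.024·0.08333) = 0.9980
N(d₁) = N(-0.60) = 0.2743;  N(d₂) = N(-0.75) = 0.2266
C = 90·0.2743 − 100·0.9980·0.2266 = 24.6870 − 22.6147 = 2.0723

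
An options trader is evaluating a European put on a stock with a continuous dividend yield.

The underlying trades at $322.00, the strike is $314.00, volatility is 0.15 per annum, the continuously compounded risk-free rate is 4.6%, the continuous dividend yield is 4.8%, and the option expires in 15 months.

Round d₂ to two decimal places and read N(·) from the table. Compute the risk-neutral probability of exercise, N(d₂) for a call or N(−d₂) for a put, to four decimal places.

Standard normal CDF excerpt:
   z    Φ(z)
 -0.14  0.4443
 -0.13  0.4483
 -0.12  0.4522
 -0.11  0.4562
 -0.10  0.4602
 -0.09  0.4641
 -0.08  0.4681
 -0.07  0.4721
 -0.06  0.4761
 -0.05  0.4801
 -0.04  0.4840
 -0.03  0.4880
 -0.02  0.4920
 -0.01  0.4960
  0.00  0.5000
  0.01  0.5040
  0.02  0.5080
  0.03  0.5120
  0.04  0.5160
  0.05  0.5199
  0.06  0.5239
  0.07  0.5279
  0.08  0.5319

0.4801

σ√T = 0.15·√1.25 = 0.1677
d₁ = [ln(322/314) + (0.046 − 0.048 + 0.15²/2)·1.25] / 0.1677 = [0.0252 + 0.0116] / 0.1677 = 0.2190 → 0.22
d₂ = d₁ − σ√T = 0.2190 − 0.1677 = 0.0513 → 0.05
Pr(exercise) under Q = N(−d₂) = N(-0.05) = 0.4801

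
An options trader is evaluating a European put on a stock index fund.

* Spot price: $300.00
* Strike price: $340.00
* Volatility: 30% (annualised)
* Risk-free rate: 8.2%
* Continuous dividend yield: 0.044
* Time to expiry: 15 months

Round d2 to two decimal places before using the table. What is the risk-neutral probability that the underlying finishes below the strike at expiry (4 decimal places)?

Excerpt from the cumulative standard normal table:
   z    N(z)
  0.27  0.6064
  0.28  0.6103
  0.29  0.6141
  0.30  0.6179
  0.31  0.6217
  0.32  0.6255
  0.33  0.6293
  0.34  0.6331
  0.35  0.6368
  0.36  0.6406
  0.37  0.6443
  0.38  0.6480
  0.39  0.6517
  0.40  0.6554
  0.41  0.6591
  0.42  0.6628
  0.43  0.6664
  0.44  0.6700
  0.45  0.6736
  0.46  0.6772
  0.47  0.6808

T = 1.25;  σ√T = 0.3354
d₁ = [ln(300/340) + (0.082 − 0.044 + 0.3²/2)·1.25] / 0.3354 = [-0.1252 + 0.1038] / 0.3354 = -0.0638 → -0.06
d₂ = d₁ − σ√T = -0.0638 − 0.3354 = -0.3993 → -0.40
Pr(exercise) under Q = N(−d₂) = N(0.40) = 0.6554

0.6554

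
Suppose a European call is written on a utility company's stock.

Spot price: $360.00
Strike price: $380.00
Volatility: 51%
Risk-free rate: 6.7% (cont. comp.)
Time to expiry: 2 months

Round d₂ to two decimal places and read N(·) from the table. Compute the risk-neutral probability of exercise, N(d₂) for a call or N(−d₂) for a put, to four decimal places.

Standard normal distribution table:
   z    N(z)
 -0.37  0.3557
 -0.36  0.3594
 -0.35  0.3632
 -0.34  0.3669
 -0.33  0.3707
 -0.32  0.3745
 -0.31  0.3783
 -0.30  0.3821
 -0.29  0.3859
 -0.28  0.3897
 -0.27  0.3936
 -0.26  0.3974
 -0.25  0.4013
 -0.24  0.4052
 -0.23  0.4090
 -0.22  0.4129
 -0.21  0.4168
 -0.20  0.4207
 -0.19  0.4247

σ√T = 0.51 × 0.4082 = 0.2082
d₁ = [ln(360/380) + (0.067 + 0.51²/2)·0.1667] / 0.2082 = [-0.0541 + 0.0328] / 0.2082 = -0.1019 which rounds to -0.10
d₂ = d₁ − σ√T = -0.1019 − 0.2082 = -0.3102 which rounds to -0.31
Pr(exercise) under Q = N(d₂) = 0.3783

0.3783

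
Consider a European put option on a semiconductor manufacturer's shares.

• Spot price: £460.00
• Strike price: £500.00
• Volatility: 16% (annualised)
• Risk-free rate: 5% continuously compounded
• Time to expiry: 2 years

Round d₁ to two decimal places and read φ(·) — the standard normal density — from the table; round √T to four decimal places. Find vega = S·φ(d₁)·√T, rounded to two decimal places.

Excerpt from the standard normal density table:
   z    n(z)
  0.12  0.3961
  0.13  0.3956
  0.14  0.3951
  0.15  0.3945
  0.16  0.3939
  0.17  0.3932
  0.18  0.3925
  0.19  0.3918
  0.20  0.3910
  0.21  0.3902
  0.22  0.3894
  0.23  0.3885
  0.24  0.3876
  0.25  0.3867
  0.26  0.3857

254.88

σ√T = 0.16 × 1.4142 = 0.2263
ln(S/K) + (r + σ²/2)T = ln(460/500) + (0.05 + 0.16²/2)·2 = -0.0834 + 0.1256 = 0.0422
d₁ = 0.0422 / 0.2263 = 0.1866 ≈ 0.19
√T = √2 = 1.4142
φ(d₁) = φ(0.19) = 0.3918
vega = S·φ(d₁)·√T = 460·0.3918·1.4142 = 254.8784
(Call and put vega coincide under Black-Scholes.)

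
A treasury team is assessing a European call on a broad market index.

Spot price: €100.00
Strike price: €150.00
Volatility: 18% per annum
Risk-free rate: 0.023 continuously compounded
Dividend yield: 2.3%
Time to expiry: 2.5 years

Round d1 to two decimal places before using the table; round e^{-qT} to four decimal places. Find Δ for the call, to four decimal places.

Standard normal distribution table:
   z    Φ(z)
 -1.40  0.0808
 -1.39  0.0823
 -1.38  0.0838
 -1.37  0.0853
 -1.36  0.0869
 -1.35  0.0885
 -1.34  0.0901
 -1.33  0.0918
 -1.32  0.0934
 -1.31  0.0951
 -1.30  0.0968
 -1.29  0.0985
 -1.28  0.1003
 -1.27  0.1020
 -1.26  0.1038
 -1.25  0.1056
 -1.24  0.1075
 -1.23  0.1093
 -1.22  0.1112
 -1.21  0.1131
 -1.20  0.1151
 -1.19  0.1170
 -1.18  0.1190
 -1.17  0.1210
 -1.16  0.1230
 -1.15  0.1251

0.0947

T = 2.5;  σ√T = 0.2846
ln(S/K) + (r − q + σ²/2)T = ln(100/150) + (0.023 − 0.023 + 0.18²/2)·2.5 = -0.4055 + 0.0405 = -0.3650
d₁ = -0.3650 / 0.2846 = -1.2824 → -1.28
N(d₁) = N(-1.28) = 0.1003
Δ_call = e^(−qT)·N(d₁) = 0.9441·0.1003 = 0.0947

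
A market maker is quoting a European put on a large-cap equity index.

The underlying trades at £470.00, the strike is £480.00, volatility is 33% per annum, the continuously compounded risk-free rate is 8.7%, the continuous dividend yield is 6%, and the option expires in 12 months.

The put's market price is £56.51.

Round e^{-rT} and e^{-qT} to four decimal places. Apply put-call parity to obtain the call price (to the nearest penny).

exp(−qT) = exp(−0.06·1) = 0.9418;  exp(−rT) = exp(−0.087·1) = 0.9167
Put-call parity: C − P = S·e^(−qT) − K·e^(−rT) = 470·0.9418 − 480·0.9167 = 442.6460 − 440.0160 = 2.6300
C = P + (C − P) = 56.51 + (2.6300) = 59.1400

£59.14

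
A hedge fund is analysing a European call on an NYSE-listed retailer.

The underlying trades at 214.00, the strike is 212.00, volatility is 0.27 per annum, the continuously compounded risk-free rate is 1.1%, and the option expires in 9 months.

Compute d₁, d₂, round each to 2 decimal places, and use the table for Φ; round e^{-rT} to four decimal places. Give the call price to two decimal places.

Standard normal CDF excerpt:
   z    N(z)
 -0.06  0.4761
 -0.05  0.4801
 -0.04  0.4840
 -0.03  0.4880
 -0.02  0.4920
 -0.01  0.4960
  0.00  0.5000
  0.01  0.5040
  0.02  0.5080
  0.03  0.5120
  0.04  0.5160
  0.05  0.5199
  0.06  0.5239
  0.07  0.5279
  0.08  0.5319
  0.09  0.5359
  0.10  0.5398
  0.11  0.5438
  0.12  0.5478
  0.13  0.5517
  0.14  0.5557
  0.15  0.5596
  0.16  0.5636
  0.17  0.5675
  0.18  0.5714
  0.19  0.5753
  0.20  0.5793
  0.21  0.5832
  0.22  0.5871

21.35

σ√T = 0.27·√0.75 = 0.2338
d₁ = [ln(214/212) + (0.011 + ½·0.27²)·0.75] / (σ√T) = (0.0094 + 0.0356) / 0.2338 = 0.1924 → 0.19
d₂ = 0.1924 − 0.2338 = -0.0415 → -0.04
exp(−rT) = exp(−0.011·0.75) = 0.9918
N(d₁) = N(0.19) = 0.5753;  N(d₂) = N(-0.04) = 0.4840
C = 214·0.5753 − 212·0.9918·0.4840 = 123.1142 − 101.7666 = 21.3476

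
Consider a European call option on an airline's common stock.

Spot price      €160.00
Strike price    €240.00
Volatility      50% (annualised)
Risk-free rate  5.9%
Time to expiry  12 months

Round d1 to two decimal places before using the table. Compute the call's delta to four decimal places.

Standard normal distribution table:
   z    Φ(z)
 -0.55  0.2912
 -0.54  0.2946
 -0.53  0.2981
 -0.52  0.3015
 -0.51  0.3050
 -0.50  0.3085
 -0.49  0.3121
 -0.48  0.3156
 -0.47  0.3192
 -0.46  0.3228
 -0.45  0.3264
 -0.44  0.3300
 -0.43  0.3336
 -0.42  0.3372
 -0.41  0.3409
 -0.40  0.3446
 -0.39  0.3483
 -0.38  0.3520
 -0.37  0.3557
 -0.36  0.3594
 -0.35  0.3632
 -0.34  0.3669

σ√T = 0.5 × 1.0000 = 0.5000
d₁ = [ln(160/240) + (0.059 + ½·0.5²)·1] / (σ√T) = (-0.4055 + 0.1840) / 0.5000 = -0.4429 ≈ -0.44
N(d₁) = N(-0.44) = 0.3300
Δ_call = N(d₁) = 0.3300

0.3300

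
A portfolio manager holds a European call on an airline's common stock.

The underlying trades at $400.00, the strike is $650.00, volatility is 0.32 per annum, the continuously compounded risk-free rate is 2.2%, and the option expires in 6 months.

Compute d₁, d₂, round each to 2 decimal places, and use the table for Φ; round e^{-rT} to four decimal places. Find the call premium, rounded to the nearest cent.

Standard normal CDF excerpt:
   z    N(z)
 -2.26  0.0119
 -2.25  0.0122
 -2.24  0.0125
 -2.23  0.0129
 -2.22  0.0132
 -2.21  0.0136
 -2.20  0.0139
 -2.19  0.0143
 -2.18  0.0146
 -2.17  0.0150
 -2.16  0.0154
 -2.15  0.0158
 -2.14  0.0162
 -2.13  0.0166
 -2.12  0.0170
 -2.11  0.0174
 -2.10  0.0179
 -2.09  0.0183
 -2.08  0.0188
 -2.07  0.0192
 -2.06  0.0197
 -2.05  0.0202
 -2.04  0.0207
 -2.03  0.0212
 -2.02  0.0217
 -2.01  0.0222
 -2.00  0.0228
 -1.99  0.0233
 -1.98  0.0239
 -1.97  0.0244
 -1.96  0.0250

σ√T = 0.32·√0.5 = 0.2263
d₁ = [ln(400/650) + (0.022 + 0.32²/2)·0.5] / 0.2263 = [-0.4855 + 0.0366] / 0.2263 = -1.9839 ⇒ -1.98
d₂ = d₁ − σ√T = -1.9839 − 0.2263 = -2.2102 ⇒ -2.21
e^(−rT) = e^(−0.022·0.5) = 0.9891
N(d₁) = N(-1.98) = 0.0239;  N(d₂) = N(-2.21) = 0.0136
C = 400·0.0239 − 650·0.9891·0.0136 = 9.5600 − 8.7436 = 0.8164

$0.82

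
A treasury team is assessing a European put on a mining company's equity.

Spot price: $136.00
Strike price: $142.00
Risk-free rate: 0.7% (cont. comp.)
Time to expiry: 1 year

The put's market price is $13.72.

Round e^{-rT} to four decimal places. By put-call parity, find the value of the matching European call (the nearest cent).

e^(−rT) = e^(−0.007·1) = 0.9930
Put-call parity: C − P = S − K·e^(−rT) = 136 − 142·0.9930 = 136 − 141.0060 = -5.0060
C = P + (C − P) = 13.72 + (-5.0060) = 8.7140

$8.71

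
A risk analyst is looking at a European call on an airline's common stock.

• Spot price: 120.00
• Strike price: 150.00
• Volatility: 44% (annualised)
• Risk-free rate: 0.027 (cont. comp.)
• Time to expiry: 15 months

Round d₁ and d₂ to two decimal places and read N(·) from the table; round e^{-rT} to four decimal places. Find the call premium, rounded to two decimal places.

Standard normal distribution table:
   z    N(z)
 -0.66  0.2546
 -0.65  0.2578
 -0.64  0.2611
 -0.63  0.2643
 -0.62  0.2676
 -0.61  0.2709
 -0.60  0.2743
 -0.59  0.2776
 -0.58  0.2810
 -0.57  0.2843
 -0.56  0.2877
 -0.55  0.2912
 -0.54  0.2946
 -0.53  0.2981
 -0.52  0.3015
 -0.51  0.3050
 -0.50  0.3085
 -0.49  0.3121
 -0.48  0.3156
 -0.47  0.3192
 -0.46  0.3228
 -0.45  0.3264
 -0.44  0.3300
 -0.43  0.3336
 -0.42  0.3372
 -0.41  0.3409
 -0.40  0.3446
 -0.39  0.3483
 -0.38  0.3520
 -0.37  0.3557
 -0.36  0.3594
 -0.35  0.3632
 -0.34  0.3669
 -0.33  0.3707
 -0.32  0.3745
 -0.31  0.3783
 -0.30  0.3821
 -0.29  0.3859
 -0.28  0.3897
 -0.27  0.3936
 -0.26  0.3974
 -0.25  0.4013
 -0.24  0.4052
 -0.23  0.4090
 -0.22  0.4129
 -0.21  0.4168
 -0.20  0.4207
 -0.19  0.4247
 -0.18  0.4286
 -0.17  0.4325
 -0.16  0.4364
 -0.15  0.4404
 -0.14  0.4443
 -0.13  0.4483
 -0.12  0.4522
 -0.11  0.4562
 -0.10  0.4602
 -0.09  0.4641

σ√T = 0.44·√1.25 = 0.4919
d₁ = [ln(120/150) + (0.027 + ½·0.44²)·1.25] / (σ√T) = (-0.2231 + 0.1547) / 0.4919 = -0.1390 which rounds to -0.14
d₂ = -0.1390 − 0.4919 = -0.6310 which rounds to -0.63
exp(−rT) = exp(−0.027·1.25) = 0.9668
C = 120·N(-0.14) − 150·0.9668·N(-0.63) = 120·0.4443 − 150·0.9668·0.2643 = 53.3160 − 38.3288 = 14.9872

14.99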